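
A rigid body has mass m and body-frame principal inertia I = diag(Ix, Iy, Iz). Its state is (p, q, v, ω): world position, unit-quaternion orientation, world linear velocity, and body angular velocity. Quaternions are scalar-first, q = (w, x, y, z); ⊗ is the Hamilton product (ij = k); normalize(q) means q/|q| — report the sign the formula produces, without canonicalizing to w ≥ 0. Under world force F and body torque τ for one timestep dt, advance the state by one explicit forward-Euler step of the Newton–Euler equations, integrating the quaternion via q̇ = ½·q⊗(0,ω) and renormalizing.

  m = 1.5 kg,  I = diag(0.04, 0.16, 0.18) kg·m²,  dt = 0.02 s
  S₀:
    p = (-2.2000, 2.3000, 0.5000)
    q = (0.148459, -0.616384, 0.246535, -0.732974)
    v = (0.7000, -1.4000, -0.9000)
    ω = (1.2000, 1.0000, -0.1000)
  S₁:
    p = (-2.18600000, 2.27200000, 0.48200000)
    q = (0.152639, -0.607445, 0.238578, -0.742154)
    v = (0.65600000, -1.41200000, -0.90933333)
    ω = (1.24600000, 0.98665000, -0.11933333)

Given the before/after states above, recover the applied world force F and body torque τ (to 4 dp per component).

F = (-3.3000, -0.9000, -0.7000)
τ = (0.0900, -0.0900, -0.0300)

rate change Δω = (0.04600000, -0.01335000, -0.01933333)
ω₀×(Iω₀) = (-0.0020, 0.0168, 0.1440)
I·α + gyro = (0.0900, -0.0900, -0.0300)
velocity change Δv = (-0.04400000, -0.01200000, -0.00933333)
applied force F = (-3.3000, -0.9000, -0.7000)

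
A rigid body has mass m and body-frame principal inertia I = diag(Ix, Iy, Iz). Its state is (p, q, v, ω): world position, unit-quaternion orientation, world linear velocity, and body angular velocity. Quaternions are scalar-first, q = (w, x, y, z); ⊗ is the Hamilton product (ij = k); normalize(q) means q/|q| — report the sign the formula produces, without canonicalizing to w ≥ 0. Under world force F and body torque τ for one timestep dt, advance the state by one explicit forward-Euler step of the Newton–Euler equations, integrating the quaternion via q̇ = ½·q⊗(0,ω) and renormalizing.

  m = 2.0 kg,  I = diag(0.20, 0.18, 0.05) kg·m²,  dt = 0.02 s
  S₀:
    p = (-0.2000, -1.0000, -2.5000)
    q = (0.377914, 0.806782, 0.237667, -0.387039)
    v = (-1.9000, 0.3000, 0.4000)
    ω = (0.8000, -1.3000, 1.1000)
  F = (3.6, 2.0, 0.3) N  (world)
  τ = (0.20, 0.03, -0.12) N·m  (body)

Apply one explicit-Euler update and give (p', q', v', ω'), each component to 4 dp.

p' = (-0.2380, -0.9940, -2.4920)
q' = (0.3787, 0.8072, 0.2207, -0.3952)
v' = (-1.8640, 0.3200, 0.4030)
ω' = (0.8014, -1.3113, 1.0437)

(τ − ω×Iω)/I = (0.0705, -0.5667, -2.8160)
ω' = ω + α·dt = (0.8014, -1.3113, 1.0437)
Hamilton product q⊗(0,ω) = (0.0892844, 0.0606142, -1.6883796, -0.8232448)
q' = normalize(q + ½dt·q⊗(0,ω)) = (0.3787, 0.8072, 0.2207, -0.3952)
a = F/m = (1.8000, 1.0000, 0.1500)
p' = p + v·dt = (-0.2380, -0.9940, -2.4920)
v + (F/m)dt = (-1.8640, 0.3200, 0.4030)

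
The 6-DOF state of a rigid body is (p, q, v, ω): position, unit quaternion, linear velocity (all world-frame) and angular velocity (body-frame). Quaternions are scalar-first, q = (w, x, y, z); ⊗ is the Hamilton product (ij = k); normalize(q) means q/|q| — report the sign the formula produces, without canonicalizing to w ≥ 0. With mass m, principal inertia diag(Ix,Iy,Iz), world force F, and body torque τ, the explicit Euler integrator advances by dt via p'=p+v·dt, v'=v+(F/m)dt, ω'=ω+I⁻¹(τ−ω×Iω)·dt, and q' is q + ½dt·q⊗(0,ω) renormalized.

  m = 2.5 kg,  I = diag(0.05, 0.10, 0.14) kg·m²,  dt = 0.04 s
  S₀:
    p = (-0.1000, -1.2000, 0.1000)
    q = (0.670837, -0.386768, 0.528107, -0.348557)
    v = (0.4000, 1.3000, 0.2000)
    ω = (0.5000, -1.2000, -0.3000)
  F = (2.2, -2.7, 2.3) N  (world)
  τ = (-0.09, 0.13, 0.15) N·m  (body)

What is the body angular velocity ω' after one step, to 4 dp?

gyro term ω×Iω = (0.0144, 0.0135, -0.0300)
angular accel α = (-2.0880, 1.1650, 1.2857)
ω' = ω + α·dt = (0.4165, -1.1534, -0.2486)

ω' = (0.4165, -1.1534, -0.2486)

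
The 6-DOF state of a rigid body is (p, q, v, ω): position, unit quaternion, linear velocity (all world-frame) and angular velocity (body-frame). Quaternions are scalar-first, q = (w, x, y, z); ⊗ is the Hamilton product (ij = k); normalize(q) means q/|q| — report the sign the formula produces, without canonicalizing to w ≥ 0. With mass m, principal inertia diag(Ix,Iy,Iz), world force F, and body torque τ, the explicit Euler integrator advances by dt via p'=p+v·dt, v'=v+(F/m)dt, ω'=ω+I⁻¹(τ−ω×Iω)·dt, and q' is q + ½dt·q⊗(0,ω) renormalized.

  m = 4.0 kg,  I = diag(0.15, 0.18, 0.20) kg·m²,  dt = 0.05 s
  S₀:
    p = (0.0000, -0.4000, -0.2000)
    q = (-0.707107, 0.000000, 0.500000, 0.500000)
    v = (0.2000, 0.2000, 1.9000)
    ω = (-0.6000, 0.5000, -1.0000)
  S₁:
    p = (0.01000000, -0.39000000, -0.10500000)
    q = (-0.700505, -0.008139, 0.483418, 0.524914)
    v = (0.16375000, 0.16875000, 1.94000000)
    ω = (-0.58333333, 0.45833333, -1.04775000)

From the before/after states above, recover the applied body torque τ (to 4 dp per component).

τ = (0.0400, -0.1800, -0.2000)

rate change Δω = (0.01666667, -0.04166667, -0.04775000)
ω₀×(Iω₀) = (-0.0100, -0.0300, -0.0090)
applied torque τ = (0.0400, -0.1800, -0.2000)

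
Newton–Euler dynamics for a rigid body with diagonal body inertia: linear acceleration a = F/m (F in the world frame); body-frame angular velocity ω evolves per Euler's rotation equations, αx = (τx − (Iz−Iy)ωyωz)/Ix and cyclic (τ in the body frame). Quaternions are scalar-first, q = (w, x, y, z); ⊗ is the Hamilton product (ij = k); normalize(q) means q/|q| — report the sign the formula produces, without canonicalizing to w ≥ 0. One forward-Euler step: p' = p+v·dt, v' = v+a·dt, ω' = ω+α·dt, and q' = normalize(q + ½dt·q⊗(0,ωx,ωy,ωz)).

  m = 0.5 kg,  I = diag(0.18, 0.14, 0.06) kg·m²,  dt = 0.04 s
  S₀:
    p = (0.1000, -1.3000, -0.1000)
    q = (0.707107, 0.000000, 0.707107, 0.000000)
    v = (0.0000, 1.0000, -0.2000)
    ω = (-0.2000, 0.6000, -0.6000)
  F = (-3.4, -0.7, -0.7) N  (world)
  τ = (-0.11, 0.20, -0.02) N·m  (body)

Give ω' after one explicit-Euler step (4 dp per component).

ω' = (-0.2308, 0.6530, -0.6165)

α = I⁻¹(τ − ω×Iω) = (-0.7711, 1.3257, -0.4133)
ω' = ω + α·dt = (-0.2308, 0.6530, -0.6165)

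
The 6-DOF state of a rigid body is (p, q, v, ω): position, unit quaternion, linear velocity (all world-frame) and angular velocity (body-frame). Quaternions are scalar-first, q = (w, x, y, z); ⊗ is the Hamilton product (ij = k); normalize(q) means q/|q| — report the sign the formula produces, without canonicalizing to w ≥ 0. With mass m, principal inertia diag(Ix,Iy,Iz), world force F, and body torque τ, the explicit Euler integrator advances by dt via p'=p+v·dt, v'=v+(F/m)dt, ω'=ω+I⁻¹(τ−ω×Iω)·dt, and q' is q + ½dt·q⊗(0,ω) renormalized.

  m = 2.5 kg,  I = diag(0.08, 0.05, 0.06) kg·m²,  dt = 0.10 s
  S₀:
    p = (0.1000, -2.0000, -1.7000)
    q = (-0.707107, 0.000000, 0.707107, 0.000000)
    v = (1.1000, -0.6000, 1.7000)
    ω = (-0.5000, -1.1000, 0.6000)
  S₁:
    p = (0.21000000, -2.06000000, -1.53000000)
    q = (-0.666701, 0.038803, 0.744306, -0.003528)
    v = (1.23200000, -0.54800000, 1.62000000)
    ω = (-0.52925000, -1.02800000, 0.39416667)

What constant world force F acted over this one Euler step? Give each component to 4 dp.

F = (3.3000, 1.3000, -2.0000)

v₁ − v₀ = (0.13200000, 0.05200000, -0.08000000)
F = m·Δv/dt = (3.3000, 1.3000, -2.0000)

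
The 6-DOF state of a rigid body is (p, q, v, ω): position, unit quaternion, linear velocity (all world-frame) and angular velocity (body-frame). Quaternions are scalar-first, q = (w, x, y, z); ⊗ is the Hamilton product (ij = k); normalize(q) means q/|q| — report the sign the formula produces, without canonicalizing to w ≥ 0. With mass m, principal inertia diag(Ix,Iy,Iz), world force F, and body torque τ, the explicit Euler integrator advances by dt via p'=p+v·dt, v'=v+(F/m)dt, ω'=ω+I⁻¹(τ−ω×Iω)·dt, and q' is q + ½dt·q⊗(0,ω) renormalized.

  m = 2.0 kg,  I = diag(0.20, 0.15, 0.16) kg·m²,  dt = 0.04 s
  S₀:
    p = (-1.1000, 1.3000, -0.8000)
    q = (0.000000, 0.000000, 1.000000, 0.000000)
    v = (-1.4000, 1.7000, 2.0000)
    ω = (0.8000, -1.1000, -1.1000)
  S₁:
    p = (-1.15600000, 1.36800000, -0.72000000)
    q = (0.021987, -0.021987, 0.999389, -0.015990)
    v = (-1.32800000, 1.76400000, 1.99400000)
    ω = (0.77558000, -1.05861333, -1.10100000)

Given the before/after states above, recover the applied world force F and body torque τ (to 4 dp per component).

F = (3.6000, 3.2000, -0.3000)
τ = (-0.1100, 0.1200, 0.0400)

rate change Δω = (-0.02442000, 0.04138667, -0.00100000)
gyro term ω₀×Iω₀ = (0.0121, -0.0352, 0.0440)
I·α + gyro = (-0.1100, 0.1200, 0.0400)
velocity change Δv = (0.07200000, 0.06400000, -0.00600000)
F = m·Δv/dt = (3.6000, 3.2000, -0.3000)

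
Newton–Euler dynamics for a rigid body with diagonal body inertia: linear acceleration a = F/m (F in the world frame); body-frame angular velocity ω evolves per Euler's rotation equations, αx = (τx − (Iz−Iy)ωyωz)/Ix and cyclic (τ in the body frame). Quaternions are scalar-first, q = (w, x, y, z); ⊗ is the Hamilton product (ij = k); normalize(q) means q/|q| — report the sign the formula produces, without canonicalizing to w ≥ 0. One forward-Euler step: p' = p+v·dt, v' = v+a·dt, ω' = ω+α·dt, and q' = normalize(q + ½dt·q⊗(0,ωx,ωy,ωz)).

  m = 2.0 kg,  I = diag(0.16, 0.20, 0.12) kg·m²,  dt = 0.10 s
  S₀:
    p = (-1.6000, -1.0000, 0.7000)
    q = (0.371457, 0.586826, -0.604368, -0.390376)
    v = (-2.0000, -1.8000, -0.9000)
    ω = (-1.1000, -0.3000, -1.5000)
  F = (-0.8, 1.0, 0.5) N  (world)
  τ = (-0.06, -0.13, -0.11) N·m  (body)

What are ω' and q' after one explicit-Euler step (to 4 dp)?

ω' = (-1.1150, -0.3980, -1.6027)
q' = (0.3638, 0.6032, -0.5421, -0.4582)

gyro term ω×Iω = (-0.0360, 0.0660, 0.0132)
(τ − ω×Iω)/I = (-0.1500, -0.9800, -1.0267)
ω' = ω + α·dt = (-1.1150, -0.3980, -1.6027)
2q̇ = q⊗(0,ω) = (-0.1213658, 0.3808365, 1.1982155, -1.3980381)
updated quaternion q' = (0.3638, 0.6032, -0.5421, -0.4582)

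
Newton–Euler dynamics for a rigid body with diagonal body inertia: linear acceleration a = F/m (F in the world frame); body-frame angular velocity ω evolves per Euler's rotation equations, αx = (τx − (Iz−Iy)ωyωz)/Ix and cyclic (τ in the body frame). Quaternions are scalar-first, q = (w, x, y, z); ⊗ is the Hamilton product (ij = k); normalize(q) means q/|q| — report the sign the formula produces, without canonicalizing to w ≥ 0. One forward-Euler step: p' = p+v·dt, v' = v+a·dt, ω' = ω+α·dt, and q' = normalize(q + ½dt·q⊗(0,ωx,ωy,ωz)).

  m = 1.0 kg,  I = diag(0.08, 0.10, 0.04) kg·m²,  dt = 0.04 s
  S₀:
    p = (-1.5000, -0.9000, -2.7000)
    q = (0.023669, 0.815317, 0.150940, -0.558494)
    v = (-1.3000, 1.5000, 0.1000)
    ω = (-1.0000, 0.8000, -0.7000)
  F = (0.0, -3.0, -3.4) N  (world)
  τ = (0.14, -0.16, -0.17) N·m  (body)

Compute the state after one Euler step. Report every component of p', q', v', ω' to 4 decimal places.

linear accel F/m = (0.0000, -3.0000, -3.4000)
p + v·dt = (-1.5520, -0.8400, -2.6960)
v + (F/m)dt = (-1.3000, 1.3800, -0.0360)
(τ − ω×Iω)/I = (1.3300, -1.8800, -3.8500)
new body rate ω' = (-0.9468, 0.7248, -0.8540)
2q̇ = q⊗(0,ω) = (0.3036192, 0.3174682, 1.1481511, 0.7866253)
q' = normalize(q + ½dt·q⊗(0,ω)) = (0.0297, 0.8213, 0.1738, -0.5425)

p' = (-1.5520, -0.8400, -2.6960)
q' = (0.0297, 0.8213, 0.1738, -0.5425)
v' = (-1.3000, 1.3800, -0.0360)
ω' = (-0.9468, 0.7248, -0.8540)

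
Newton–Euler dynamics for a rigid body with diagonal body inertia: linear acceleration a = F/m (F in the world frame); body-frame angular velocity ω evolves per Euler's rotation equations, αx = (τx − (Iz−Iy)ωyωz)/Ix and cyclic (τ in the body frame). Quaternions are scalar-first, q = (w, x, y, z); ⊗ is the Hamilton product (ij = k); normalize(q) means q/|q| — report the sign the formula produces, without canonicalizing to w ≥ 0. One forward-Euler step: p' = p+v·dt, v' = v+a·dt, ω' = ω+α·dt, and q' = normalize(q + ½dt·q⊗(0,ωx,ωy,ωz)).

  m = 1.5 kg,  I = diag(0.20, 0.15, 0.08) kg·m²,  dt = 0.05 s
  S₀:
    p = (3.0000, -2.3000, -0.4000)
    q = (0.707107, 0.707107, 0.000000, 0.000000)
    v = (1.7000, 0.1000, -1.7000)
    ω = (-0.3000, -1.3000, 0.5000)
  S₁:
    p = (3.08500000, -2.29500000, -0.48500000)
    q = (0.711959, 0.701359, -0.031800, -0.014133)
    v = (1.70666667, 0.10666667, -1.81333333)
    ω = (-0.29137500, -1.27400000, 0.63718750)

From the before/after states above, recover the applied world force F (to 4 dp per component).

v₁ − v₀ = (0.00666667, 0.00666667, -0.11333333)
applied force F = (0.2000, 0.2000, -3.4000)

F = (0.2000, 0.2000, -3.4000)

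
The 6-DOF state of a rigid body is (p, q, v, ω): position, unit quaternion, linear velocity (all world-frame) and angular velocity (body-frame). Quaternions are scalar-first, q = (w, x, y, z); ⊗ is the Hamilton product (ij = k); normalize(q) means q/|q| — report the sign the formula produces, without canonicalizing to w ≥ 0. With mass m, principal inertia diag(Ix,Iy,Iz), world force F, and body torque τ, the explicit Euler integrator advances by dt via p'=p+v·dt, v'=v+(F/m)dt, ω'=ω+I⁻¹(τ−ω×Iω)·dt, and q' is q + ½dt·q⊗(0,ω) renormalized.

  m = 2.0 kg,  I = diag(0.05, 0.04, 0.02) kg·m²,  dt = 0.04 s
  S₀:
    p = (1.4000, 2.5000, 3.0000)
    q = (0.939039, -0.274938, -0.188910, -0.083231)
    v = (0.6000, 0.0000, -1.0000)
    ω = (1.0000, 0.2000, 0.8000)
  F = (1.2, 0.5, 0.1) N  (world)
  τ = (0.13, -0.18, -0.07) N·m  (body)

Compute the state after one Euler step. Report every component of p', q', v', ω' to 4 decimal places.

linear accel F/m = (0.6000, 0.2500, 0.0500)
new position p' = (1.4240, 2.5000, 2.9600)
v' = v + a·dt = (0.6240, 0.0100, -0.9980)
gyro term ω×Iω = (-0.0032, 0.0240, -0.0020)
α = I⁻¹(τ − ω×Iω) = (2.6640, -5.1000, -3.4000)
new body rate ω' = (1.1066, -0.0040, 0.6640)
2q̇ = q⊗(0,ω) = (0.3793048, 0.8045572, 0.3245272, 0.8851536)
updated quaternion q' = (0.9463, -0.2588, -0.1824, -0.0655)

p' = (1.4240, 2.5000, 2.9600)
q' = (0.9463, -0.2588, -0.1824, -0.0655)
v' = (0.6240, 0.0100, -0.9980)
ω' = (1.1066, -0.0040, 0.6640)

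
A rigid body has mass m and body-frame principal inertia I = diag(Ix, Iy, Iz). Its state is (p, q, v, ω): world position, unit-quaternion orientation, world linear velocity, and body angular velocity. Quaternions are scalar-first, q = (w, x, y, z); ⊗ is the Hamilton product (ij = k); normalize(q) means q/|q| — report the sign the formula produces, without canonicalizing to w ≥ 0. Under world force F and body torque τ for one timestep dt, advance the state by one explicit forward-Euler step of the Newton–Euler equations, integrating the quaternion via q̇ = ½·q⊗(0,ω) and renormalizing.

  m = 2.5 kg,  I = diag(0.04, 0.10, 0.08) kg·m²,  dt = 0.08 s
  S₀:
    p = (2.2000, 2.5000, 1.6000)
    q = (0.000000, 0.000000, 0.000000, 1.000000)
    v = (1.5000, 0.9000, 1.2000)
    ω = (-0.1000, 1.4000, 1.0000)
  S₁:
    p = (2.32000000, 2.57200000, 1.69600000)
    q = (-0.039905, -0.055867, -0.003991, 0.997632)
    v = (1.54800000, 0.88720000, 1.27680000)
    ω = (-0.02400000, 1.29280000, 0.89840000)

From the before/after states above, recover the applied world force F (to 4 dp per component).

F = (1.5000, -0.4000, 2.4000)

velocity change Δv = (0.04800000, -0.01280000, 0.07680000)
m·(v₁−v₀)/dt = (1.5000, -0.4000, 2.4000)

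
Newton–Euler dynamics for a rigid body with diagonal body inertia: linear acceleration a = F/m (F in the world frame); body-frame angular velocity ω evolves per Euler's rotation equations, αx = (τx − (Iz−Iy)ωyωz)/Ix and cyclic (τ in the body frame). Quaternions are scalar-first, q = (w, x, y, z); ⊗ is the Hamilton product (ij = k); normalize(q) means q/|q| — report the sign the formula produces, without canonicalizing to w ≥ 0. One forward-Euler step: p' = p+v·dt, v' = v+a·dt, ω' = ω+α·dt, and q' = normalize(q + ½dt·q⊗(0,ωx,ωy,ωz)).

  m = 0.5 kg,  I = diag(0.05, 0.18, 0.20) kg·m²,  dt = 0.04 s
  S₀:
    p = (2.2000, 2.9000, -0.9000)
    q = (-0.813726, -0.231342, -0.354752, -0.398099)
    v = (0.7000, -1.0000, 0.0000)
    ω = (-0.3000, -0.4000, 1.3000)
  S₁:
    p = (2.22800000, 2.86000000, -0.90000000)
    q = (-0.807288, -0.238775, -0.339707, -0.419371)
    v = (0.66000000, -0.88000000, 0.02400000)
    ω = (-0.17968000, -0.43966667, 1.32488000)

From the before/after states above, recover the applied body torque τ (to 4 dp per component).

τ = (0.1400, -0.1200, 0.1400)

ω₁ − ω₀ = (0.12032000, -0.03966667, 0.02488000)
applied torque τ = (0.1400, -0.1200, 0.1400)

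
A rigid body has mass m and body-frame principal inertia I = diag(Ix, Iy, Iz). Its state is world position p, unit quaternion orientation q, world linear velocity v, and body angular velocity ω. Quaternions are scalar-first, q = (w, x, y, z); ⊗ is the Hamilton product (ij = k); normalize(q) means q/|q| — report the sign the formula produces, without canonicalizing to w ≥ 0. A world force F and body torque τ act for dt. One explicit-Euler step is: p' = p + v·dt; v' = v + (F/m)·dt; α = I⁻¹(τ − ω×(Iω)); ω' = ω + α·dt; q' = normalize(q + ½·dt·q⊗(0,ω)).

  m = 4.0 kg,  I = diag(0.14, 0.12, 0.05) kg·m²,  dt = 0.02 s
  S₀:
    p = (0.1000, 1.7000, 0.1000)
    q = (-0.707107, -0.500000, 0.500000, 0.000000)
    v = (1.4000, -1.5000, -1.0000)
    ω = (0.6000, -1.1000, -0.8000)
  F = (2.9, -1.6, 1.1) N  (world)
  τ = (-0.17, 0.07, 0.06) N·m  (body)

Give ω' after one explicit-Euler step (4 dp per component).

angular accel α = (-0.7743, 0.9433, 0.9360)
ω' = ω + α·dt = (0.5845, -1.0811, -0.7813)

ω' = (0.5845, -1.0811, -0.7813)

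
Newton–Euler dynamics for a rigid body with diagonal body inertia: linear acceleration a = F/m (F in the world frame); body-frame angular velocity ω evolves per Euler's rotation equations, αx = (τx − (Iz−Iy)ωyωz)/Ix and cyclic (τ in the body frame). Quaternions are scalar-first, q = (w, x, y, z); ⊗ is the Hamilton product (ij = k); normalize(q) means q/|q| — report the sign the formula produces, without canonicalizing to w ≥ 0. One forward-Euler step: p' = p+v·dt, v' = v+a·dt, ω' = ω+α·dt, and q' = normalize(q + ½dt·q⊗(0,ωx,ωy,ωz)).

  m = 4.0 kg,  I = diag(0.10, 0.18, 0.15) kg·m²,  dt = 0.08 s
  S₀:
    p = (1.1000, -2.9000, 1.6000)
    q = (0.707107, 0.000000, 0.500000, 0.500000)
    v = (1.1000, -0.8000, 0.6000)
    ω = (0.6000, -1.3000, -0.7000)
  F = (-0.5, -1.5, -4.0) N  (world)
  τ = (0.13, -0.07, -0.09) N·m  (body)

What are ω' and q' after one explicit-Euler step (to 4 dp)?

ω' = (0.7258, -1.3404, -0.7147)
q' = (0.7456, 0.0289, 0.4743, 0.4673)

angular accel α = (1.5730, -0.5056, -0.1840)
ω' = ω + α·dt = (0.7258, -1.3404, -0.7147)
Hamilton product q⊗(0,ω) = (1.0000000, 0.7242642, -0.6192391, -0.7949749)
q' = normalize(q + ½dt·q⊗(0,ω)) = (0.7456, 0.0289, 0.4743, 0.4673)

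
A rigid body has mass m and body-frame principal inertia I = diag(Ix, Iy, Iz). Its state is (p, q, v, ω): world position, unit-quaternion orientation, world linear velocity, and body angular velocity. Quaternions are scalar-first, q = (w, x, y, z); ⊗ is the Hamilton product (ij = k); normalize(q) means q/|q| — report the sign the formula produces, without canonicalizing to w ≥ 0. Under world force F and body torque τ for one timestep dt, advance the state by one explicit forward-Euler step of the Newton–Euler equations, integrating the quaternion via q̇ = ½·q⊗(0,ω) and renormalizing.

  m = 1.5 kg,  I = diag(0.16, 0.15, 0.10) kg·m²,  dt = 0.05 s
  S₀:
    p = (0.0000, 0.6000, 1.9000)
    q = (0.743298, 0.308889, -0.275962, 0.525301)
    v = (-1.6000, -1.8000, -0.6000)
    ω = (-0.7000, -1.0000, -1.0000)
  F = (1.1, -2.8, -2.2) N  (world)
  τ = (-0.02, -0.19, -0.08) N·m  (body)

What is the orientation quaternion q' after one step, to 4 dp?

2q̇ = q⊗(0,ω) = (0.4655613, 0.2809544, -0.8021197, -1.2453604)
q' = normalize(q + ½dt·q⊗(0,ω)) = (0.7544, 0.3157, -0.2958, 0.4938)

q' = (0.7544, 0.3157, -0.2958, 0.4938)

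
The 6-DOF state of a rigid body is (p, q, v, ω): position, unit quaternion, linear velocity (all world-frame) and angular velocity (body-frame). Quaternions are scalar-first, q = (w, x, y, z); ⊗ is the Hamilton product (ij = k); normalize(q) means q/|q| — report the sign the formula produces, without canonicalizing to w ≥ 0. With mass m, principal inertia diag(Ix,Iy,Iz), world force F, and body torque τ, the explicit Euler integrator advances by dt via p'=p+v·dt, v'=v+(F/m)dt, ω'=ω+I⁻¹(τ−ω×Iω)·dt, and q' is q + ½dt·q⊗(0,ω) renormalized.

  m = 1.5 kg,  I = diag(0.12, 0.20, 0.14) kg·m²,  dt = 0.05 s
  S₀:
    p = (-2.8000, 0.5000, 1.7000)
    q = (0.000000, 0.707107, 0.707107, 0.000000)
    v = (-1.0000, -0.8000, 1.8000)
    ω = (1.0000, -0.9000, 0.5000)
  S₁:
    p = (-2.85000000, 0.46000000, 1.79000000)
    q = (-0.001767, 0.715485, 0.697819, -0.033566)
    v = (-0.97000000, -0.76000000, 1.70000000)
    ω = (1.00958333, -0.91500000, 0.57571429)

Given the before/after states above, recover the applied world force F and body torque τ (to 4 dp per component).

ω₁ − ω₀ = (0.00958333, -0.01500000, 0.07571429)
ω₀×(Iω₀) = (0.0270, -0.0100, -0.0720)
τ = I·(Δω/dt) + ω₀×(Iω₀) = (0.0500, -0.0700, 0.1400)
velocity change Δv = (0.03000000, 0.04000000, -0.10000000)
m·(v₁−v₀)/dt = (0.9000, 1.2000, -3.0000)

F = (0.9000, 1.2000, -3.0000)
τ = (0.0500, -0.0700, 0.1400)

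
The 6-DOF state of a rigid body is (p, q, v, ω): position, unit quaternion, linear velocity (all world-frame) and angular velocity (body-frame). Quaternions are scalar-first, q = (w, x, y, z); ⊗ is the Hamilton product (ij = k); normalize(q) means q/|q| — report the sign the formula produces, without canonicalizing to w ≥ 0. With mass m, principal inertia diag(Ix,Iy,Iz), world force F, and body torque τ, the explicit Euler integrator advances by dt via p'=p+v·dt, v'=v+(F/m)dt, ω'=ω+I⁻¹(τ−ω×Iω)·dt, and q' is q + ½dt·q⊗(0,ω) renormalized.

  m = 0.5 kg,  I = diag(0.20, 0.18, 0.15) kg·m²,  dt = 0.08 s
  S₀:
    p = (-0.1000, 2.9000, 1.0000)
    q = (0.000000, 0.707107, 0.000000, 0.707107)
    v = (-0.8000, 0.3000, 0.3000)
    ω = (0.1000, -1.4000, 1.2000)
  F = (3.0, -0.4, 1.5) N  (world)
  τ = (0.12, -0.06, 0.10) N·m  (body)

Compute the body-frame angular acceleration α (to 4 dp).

gyro term ω×Iω = (0.0504, 0.0060, 0.0028)
angular accel α = (0.3480, -0.3667, 0.6480)

α = (0.3480, -0.3667, 0.6480)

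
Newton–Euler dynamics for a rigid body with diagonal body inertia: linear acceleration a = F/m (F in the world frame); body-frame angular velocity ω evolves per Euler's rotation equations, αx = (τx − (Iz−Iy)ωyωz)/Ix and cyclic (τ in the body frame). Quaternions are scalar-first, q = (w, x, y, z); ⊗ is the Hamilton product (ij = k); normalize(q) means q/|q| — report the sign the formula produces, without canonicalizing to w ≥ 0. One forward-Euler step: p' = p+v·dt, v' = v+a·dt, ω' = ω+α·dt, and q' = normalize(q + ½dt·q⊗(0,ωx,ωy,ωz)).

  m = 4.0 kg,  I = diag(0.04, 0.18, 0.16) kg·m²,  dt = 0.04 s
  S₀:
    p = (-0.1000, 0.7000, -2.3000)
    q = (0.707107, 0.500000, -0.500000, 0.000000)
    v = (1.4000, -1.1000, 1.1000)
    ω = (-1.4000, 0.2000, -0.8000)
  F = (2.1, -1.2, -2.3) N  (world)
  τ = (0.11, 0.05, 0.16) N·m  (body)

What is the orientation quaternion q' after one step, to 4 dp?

q' = (0.7227, 0.4879, -0.4889, -0.0233)

2q̇ = q⊗(0,ω) = (0.8000000, -0.5899498, 0.5414214, -1.1656856)
updated quaternion q' = (0.7227, 0.4879, -0.4889, -0.0233)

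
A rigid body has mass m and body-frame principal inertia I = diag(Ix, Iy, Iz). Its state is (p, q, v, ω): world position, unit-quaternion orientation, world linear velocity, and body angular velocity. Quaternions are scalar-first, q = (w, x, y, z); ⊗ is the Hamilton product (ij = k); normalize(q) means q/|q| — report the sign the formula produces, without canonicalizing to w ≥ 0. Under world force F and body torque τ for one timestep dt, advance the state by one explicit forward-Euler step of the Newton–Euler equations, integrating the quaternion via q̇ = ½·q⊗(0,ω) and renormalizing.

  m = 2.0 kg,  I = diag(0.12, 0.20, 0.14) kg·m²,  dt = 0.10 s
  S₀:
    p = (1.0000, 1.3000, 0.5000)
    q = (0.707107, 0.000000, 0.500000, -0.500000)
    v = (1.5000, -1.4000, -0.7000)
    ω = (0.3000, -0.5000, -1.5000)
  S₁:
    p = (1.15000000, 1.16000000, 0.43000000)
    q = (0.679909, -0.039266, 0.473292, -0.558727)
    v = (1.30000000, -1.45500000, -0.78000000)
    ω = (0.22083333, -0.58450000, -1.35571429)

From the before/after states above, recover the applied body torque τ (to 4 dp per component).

τ = (-0.1400, -0.1600, 0.1900)

Δω = ω₁−ω₀ = (-0.07916667, -0.08450000, 0.14428571)
I·α + gyro = (-0.1400, -0.1600, 0.1900)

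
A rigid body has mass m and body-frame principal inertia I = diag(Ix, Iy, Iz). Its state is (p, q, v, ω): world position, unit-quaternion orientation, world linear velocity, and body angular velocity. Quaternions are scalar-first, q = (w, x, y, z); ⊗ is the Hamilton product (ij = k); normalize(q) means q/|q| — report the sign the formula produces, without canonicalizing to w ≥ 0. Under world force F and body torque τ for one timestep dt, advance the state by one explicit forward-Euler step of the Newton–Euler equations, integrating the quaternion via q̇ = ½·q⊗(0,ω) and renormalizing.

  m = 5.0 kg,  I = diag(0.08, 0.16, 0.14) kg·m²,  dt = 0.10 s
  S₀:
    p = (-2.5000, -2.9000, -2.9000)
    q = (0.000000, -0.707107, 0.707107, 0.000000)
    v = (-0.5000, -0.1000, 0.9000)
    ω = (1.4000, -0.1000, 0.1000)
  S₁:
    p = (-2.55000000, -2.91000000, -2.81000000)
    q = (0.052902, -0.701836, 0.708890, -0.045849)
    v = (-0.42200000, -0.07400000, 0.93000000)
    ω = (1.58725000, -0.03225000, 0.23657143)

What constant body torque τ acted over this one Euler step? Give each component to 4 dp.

τ = (0.1500, 0.1000, 0.1800)

ω₁ − ω₀ = (0.18725000, 0.06775000, 0.13657143)
gyro term ω₀×Iω₀ = (0.0002, -0.0084, -0.0112)
τ = I·(Δω/dt) + ω₀×(Iω₀) = (0.1500, 0.1000, 0.1800)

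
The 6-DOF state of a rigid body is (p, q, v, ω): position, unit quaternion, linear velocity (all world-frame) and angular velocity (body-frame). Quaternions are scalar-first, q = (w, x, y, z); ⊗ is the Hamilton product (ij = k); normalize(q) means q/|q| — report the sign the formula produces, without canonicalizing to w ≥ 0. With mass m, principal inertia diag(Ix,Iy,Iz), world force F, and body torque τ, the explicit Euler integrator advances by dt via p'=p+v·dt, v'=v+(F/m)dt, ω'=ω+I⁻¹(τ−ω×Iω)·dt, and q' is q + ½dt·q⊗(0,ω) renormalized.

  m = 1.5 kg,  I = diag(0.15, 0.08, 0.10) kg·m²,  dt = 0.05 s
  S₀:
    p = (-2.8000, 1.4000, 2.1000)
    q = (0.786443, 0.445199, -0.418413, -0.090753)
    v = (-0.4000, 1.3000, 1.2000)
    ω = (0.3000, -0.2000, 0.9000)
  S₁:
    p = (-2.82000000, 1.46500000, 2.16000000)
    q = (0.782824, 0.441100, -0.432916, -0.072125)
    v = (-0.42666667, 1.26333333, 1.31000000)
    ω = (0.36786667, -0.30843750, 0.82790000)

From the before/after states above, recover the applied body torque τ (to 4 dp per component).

τ = (0.2000, -0.1600, -0.1400)

Δω = ω₁−ω₀ = (0.06786667, -0.10843750, -0.07210000)
gyro term ω₀×Iω₀ = (-0.0036, 0.0135, 0.0042)
I·α + gyro = (0.2000, -0.1600, -0.1400)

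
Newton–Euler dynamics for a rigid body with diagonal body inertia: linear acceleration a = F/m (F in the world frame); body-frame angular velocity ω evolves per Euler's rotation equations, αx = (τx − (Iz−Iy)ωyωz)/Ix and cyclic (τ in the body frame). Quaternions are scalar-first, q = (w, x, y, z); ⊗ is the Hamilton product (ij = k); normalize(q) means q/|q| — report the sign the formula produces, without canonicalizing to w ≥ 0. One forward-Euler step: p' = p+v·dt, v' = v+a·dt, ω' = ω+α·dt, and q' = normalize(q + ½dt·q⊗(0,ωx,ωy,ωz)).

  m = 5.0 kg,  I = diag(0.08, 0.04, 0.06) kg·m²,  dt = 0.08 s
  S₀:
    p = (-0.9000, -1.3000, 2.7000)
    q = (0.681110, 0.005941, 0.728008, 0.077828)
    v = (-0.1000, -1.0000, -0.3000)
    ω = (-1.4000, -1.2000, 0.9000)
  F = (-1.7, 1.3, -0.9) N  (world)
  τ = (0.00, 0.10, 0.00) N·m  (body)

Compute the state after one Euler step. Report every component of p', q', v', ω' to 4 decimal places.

p' = (-0.9080, -1.3800, 2.6760)
q' = (0.7112, -0.0022, 0.6884, 0.1424)
v' = (-0.1272, -0.9792, -0.3144)
ω' = (-1.3784, -0.9496, 0.9896)

a = (-0.3400, 0.2600, -0.1800)
p + v·dt = (-0.9080, -1.3800, 2.6760)
new velocity v' = (-0.1272, -0.9792, -0.3144)
(τ − ω×Iω)/I = (0.2700, 3.1300, 1.1200)
ω + α·dt = (-1.3784, -0.9496, 0.9896)
q⊗(0,ω) = (0.8118818, -0.2049532, -0.9316381, 1.6250810)
q + ½dt·q⊗(0,ω), renormalized = (0.7112, -0.0022, 0.6884, 0.1424)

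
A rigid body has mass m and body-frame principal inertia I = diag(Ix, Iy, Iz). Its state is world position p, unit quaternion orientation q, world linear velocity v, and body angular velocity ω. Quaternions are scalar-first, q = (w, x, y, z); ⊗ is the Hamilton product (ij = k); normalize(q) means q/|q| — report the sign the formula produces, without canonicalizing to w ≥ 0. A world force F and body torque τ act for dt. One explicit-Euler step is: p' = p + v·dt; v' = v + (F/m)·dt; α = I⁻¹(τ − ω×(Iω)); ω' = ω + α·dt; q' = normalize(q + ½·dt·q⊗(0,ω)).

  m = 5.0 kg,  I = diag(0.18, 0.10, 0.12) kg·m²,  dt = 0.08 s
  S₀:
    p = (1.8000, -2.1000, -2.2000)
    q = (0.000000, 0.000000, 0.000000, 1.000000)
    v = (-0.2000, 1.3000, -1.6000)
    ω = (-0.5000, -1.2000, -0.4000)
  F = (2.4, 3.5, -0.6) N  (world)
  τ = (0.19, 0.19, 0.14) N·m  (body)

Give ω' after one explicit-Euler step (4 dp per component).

precession coupling ω×(Iω) = (0.0096, 0.0120, -0.0480)
α = I⁻¹(τ − ω×Iω) = (1.0022, 1.7800, 1.5667)
new body rate ω' = (-0.4198, -1.0576, -0.2747)

ω' = (-0.4198, -1.0576, -0.2747)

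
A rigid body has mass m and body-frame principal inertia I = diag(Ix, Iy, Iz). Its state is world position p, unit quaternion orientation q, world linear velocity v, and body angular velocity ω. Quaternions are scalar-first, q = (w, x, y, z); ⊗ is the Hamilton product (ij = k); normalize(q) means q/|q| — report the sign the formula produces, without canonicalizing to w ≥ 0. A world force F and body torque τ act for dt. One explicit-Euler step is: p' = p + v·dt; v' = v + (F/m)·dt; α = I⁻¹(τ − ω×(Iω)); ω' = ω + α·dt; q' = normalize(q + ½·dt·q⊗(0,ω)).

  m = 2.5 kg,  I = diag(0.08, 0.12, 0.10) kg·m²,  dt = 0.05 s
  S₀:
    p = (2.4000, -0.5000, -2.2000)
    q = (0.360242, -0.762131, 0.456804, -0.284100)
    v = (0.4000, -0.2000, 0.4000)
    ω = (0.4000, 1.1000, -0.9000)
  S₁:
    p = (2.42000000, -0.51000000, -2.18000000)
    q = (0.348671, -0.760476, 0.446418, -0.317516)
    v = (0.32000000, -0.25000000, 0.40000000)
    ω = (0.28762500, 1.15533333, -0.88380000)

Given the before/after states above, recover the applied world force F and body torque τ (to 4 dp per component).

F = (-4.0000, -2.5000, 0.0000)
τ = (-0.1600, 0.1400, 0.0500)

Δω = ω₁−ω₀ = (-0.11237500, 0.05533333, 0.01620000)
gyro term ω₀×Iω₀ = (0.0198, 0.0072, 0.0176)
τ = I·(Δω/dt) + ω₀×(Iω₀) = (-0.1600, 0.1400, 0.0500)
velocity change Δv = (-0.08000000, -0.05000000, 0.00000000)
applied force F = (-4.0000, -2.5000, 0.0000)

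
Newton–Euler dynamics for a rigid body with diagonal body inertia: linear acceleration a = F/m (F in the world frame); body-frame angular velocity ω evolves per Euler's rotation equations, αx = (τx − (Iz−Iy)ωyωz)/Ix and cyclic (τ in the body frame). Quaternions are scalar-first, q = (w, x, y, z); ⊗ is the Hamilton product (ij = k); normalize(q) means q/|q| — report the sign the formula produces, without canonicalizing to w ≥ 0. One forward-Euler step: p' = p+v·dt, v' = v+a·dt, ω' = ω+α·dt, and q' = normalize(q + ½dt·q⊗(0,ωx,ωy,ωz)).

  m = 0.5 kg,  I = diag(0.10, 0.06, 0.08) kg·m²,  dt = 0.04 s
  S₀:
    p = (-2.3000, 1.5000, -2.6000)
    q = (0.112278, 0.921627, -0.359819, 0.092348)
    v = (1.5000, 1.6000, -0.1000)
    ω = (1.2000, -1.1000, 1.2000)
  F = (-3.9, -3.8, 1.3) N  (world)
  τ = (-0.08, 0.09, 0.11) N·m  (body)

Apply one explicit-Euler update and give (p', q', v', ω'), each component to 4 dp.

p' = (-2.2400, 1.5640, -2.6040)
q' = (0.0800, 0.9170, -0.3819, 0.0833)
v' = (1.1880, 1.2960, 0.0040)
ω' = (1.1786, -1.0592, 1.2286)

α = I⁻¹(τ − ω×Iω) = (-0.5360, 1.0200, 0.7150)
new body rate ω' = (1.1786, -1.0592, 1.2286)
2q̇ = q⊗(0,ω) = (-1.6125709, -0.1954664, -1.1186406, -0.4472733)
updated quaternion q' = (0.0800, 0.9170, -0.3819, 0.0833)
a = F/m = (-7.8000, -7.6000, 2.6000)
p' = p + v·dt = (-2.2400, 1.5640, -2.6040)
v + (F/m)dt = (1.1880, 1.2960, 0.0040)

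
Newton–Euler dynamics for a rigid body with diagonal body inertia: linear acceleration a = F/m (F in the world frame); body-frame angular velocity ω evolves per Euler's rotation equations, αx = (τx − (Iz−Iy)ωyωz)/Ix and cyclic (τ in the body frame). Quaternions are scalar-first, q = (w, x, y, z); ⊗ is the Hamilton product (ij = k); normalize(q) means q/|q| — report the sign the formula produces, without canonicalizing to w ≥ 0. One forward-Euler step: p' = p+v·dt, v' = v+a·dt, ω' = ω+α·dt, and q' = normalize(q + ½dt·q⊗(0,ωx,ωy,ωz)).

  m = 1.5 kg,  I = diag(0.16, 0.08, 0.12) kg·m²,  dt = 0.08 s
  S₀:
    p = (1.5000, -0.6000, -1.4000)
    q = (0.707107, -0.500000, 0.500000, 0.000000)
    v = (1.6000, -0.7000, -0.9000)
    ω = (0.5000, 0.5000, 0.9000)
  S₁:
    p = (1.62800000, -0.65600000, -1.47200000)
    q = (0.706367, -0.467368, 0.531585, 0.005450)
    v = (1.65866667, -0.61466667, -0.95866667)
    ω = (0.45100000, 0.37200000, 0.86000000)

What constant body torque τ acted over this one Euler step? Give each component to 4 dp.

rate change Δω = (-0.04900000, -0.12800000, -0.04000000)
gyro term ω₀×Iω₀ = (0.0180, 0.0180, -0.0200)
applied torque τ = (-0.0800, -0.1100, -0.0800)

τ = (-0.0800, -0.1100, -0.0800)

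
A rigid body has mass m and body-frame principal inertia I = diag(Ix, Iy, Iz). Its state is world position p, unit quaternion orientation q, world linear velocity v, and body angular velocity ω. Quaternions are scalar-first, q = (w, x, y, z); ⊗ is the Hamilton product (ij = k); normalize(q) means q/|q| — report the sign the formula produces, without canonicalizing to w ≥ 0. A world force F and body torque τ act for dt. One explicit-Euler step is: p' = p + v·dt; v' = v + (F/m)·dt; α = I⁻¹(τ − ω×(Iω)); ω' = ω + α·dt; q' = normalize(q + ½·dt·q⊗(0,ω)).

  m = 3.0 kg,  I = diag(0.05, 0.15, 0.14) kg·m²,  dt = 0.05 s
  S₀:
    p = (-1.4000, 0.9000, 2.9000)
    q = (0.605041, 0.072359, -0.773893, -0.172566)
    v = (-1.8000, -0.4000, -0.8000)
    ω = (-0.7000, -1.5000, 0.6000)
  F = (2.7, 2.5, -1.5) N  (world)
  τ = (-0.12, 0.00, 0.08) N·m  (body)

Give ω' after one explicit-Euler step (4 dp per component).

ω' = (-0.8290, -1.5126, 0.5911)

precession coupling ω×(Iω) = (0.0090, 0.0378, 0.1050)
α = I⁻¹(τ − ω×Iω) = (-2.5800, -0.2520, -0.1786)
new body rate ω' = (-0.8290, -1.5126, 0.5911)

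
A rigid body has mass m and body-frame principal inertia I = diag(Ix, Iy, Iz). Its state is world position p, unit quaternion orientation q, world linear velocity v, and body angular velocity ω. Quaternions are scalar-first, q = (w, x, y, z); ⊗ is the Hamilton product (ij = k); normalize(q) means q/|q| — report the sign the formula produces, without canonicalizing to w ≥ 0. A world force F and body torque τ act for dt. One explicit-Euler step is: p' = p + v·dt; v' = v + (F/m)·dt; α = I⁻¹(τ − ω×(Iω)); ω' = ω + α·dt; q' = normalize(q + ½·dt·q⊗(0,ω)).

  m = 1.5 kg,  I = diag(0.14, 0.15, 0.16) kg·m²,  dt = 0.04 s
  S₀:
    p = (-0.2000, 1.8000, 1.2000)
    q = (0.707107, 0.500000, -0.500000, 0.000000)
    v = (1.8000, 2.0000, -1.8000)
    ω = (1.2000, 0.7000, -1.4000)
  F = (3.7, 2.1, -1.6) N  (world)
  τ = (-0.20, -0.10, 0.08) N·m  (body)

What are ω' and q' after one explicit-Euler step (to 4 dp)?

(τ − ω×Iω)/I = (-1.3586, -0.8907, 0.4475)
new body rate ω' = (1.1457, 0.6644, -1.3821)
Hamilton product q⊗(0,ω) = (-0.2500000, 1.5485284, 1.1949749, -0.0399498)
q + ½dt·q⊗(0,ω), renormalized = (0.7016, 0.5306, -0.4757, -0.0008)

ω' = (1.1457, 0.6644, -1.3821)
q' = (0.7016, 0.5306, -0.4757, -0.0008)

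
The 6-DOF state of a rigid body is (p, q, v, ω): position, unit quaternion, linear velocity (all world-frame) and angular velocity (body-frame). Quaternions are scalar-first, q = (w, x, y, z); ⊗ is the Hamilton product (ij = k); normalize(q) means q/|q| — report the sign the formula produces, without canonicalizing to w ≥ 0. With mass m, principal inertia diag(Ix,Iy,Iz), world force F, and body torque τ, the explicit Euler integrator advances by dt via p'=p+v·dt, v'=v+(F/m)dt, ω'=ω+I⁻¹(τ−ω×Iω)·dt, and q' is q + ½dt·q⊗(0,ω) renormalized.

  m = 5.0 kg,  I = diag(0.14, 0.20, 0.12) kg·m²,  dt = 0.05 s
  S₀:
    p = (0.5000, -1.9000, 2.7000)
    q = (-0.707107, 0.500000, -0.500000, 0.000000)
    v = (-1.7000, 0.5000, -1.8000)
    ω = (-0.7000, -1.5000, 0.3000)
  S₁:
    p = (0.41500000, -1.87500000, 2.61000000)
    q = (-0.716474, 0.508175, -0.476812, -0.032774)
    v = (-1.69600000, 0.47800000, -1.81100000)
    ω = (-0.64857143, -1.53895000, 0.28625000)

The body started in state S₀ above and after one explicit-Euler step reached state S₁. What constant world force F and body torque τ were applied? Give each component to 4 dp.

velocity change Δv = (0.00400000, -0.02200000, -0.01100000)
F = m·Δv/dt = (0.4000, -2.2000, -1.1000)
ω₁ − ω₀ = (0.05142857, -0.03895000, -0.01375000)
ω₀×(Iω₀) = (0.0360, -0.0042, 0.0630)
I·α + gyro = (0.1800, -0.1600, 0.0300)

F = (0.4000, -2.2000, -1.1000)
τ = (0.1800, -0.1600, 0.0300)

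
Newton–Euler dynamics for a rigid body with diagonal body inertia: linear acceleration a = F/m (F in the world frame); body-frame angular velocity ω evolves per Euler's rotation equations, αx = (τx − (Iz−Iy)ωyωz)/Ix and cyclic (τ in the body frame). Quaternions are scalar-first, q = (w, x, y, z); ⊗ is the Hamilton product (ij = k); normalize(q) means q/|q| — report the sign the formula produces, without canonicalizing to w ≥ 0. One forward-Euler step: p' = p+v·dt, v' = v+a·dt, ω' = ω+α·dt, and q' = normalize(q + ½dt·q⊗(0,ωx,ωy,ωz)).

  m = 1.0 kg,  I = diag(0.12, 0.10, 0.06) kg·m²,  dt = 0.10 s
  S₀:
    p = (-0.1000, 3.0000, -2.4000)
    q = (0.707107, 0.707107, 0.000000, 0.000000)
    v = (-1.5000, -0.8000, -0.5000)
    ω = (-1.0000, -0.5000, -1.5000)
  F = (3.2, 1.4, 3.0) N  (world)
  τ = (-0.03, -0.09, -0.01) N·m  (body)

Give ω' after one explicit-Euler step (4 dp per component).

α = I⁻¹(τ − ω×Iω) = (0.0000, -1.8000, 0.0000)
ω + α·dt = (-1.0000, -0.6800, -1.5000)

ω' = (-1.0000, -0.6800, -1.5000)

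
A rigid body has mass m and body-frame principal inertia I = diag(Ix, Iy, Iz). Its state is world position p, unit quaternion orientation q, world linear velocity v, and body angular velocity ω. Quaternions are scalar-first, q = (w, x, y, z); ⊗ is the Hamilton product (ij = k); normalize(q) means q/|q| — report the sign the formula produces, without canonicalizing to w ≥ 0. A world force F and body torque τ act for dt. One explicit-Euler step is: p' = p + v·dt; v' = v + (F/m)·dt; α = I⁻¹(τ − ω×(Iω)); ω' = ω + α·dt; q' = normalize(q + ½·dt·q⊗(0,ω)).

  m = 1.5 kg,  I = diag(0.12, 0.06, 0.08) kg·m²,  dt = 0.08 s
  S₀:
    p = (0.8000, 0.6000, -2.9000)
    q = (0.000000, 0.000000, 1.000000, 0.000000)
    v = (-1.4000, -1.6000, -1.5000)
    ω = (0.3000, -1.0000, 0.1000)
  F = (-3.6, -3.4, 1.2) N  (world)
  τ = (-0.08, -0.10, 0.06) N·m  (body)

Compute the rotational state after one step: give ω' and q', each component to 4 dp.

angular accel α = (-0.6500, -1.6867, 0.5250)
ω' = ω + α·dt = (0.2480, -1.1349, 0.1420)
Hamilton product q⊗(0,ω) = (1.0000000, 0.1000000, 0.0000000, -0.3000000)
updated quaternion q' = (0.0400, 0.0040, 0.9991, -0.0120)

ω' = (0.2480, -1.1349, 0.1420)
q' = (0.0400, 0.0040, 0.9991, -0.0120)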